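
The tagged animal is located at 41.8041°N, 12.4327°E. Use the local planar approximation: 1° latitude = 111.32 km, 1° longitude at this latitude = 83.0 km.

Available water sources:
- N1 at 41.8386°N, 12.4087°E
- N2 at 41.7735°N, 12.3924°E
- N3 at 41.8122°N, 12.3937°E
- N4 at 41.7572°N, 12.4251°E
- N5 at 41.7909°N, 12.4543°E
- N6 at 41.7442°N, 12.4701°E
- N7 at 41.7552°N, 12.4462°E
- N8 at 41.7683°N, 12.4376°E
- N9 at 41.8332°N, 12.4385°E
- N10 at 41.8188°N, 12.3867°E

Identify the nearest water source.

N5

Distances from 41.8041°N, 12.4327°E:
N1: 4.3264 km
N2: 4.7741 km
N3: 3.3602 km
N4: 5.2589 km
N5: 2.3180 km
N6: 7.3552 km
N7: 5.5577 km
N8: 4.0060 km
N9: 3.2750 km
N10: 4.1539 km
Minimum: N5 at 2.3180 km.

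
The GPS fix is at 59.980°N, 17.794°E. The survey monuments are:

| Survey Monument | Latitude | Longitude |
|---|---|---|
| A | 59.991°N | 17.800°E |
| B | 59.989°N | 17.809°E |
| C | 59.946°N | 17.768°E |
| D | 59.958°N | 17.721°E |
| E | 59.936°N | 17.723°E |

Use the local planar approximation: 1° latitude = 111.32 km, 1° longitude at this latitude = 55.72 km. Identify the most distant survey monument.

E

Distances from 59.980°N, 17.794°E:
A: √((0.011·111.32)² + (0.006·55.72)²) = √(1.49945 + 0.11177) = 1.269 km
B: √((0.009·111.32)² + (0.015·55.72)²) = √(1.00376 + 0.69856) = 1.305 km
C: √((-0.034·111.32)² + (-0.026·55.72)²) = √(14.32532 + 2.09879) = 4.053 km
D: √((-0.022·111.32)² + (-0.073·55.72)²) = √(5.99780 + 16.54504) = 4.748 km
E: √((-0.044·111.32)² + (-0.071·55.72)²) = √(23.99119 + 15.65089) = 6.296 km
Maximum: E at 6.296 km.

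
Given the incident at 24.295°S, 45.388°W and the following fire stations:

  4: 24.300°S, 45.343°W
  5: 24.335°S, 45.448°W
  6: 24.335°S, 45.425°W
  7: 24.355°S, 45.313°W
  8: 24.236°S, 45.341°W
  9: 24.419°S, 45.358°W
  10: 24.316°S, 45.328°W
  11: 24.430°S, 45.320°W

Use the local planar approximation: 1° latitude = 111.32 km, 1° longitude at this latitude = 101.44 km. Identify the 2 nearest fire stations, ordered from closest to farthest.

4, 6

Distances from 24.295°S, 45.388°W:
4: 4.599 km
5: 7.541 km
6: 5.824 km
7: 10.124 km
8: 8.116 km
9: 14.135 km
10: 6.520 km
11: 16.536 km
Sorted: 4 (4.599 km) < 6 (5.824 km) < 10 (6.520 km) < 5 (7.541 km) < …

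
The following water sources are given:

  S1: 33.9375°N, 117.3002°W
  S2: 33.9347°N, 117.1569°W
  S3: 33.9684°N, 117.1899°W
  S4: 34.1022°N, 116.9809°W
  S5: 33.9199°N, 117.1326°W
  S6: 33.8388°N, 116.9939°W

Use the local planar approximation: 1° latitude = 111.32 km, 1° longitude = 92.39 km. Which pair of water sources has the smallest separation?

S2 and S5

Pairwise distances:
S2–S5: √((-0.0148·111.32)² + (0.0243·92.39)²) = √(2.714375 + 5.040371) = 2.7847 km
S2–S3: √((0.0337·111.32)² + (-0.0330·92.39)²) = √(14.073632 + 9.295608) = 4.8342 km
S3–S5: √((-0.0485·111.32)² + (0.0573·92.39)²) = √(29.149417 + 28.025875) = 7.5614 km
S1–S3: √((0.0309·111.32)² + (0.1103·92.39)²) = √(11.832141 + 103.848675) = 10.7555 km
S1–S2: √((-0.0028·111.32)² + (0.1433·92.39)²) = √(0.097154 + 175.284016) = 13.2432 km
S1–S5: √((-0.0176·111.32)² + (0.1676·92.39)²) = √(3.838590 + 239.771722) = 15.6080 km
S5–S6: √((-0.0811·111.32)² + (0.1387·92.39)²) = √(81.505723 + 164.211231) = 15.6754 km
S2–S6: √((-0.0959·111.32)² + (0.1630·92.39)²) = √(113.968179 + 226.790649) = 18.4597 km
S3–S6: √((-0.1296·111.32)² + (0.1960·92.39)²) = √(208.140406 + 327.915599) = 23.1529 km
S3–S4: √((0.1338·111.32)² + (0.2090·92.39)²) = √(221.849586 + 372.857176) = 24.3866 km
S4–S5: √((-0.1823·111.32)² + (-0.1517·92.39)²) = √(411.831662 + 196.436006) = 24.6631 km
S2–S4: √((0.1675·111.32)² + (0.1760·92.39)²) = √(347.677045 + 264.408413) = 24.7404 km
S4–S6: √((-0.2634·111.32)² + (-0.0130·92.39)²) = √(859.761387 + 1.442569) = 29.3463 km
S1–S6: √((-0.0987·111.32)² + (0.3063·92.39)²) = √(120.720410 + 800.836627) = 30.3572 km
S1–S4: √((0.1647·111.32)² + (0.3193·92.39)²) = √(336.150370 + 870.257493) = 34.7334 km
Closest pair: S2–S5 at 2.7847 km.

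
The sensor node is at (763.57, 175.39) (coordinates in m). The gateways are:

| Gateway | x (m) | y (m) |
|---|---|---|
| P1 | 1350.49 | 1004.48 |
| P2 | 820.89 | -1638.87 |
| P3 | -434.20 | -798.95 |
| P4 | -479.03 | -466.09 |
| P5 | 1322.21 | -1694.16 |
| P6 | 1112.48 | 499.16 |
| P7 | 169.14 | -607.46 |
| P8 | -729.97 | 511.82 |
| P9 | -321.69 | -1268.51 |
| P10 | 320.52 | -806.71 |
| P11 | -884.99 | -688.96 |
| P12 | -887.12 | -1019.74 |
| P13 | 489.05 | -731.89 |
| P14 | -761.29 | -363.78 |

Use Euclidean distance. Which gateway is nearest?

P6

Distances from (763.57, 175.39):
P1: √((586.92)² + (829.09)²) = √(344475.0864 + 687390.2281) = 1015.81 m
P2: √((57.32)² + (-1814.26)²) = √(3285.5824 + 3291539.3476) = 1815.17 m
P3: √((-1197.77)² + (-974.34)²) = √(1434652.9729 + 949338.4356) = 1544.02 m
P4: √((-1242.60)² + (-641.48)²) = √(1544054.7600 + 411496.5904) = 1398.41 m
P5: √((558.64)² + (-1869.55)²) = √(312078.6496 + 3495217.2025) = 1951.23 m
P6: √((348.91)² + (323.77)²) = √(121738.1881 + 104827.0129) = 475.99 m
P7: √((-594.43)² + (-782.85)²) = √(353347.0249 + 612854.1225) = 982.96 m
P8: √((-1493.54)² + (336.43)²) = √(2230661.7316 + 113185.1449) = 1530.96 m
P9: √((-1085.26)² + (-1443.90)²) = √(1177789.2676 + 2084847.2100) = 1806.28 m
P10: √((-443.05)² + (-982.10)²) = √(196293.3025 + 964520.4100) = 1077.41 m
P11: √((-1648.56)² + (-864.35)²) = √(2717750.0736 + 747100.9225) = 1861.41 m
P12: √((-1650.69)² + (-1195.13)²) = √(2724777.4761 + 1428335.7169) = 2037.92 m
P13: √((-274.52)² + (-907.28)²) = √(75361.2304 + 823156.9984) = 947.90 m
P14: √((-1524.86)² + (-539.17)²) = √(2325198.0196 + 290704.2889) = 1617.38 m
Minimum: P6 at 475.99 m.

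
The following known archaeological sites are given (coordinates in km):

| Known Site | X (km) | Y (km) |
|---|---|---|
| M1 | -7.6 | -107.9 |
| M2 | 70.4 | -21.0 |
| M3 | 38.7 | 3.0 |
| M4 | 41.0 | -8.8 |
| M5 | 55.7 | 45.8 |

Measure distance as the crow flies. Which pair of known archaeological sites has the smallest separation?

Pairwise distances:
M1–M2: 116.8 km
M1–M3: 120.2 km
M1–M4: 110.4 km
M1–M5: 166.2 km
M2–M3: 39.8 km
M2–M4: 31.8 km
M2–M5: 68.4 km
M3–M4: 12.0 km
M3–M5: 46.1 km
M4–M5: 56.5 km
Closest pair: M3–M4 at 12.0 km.

M3 and M4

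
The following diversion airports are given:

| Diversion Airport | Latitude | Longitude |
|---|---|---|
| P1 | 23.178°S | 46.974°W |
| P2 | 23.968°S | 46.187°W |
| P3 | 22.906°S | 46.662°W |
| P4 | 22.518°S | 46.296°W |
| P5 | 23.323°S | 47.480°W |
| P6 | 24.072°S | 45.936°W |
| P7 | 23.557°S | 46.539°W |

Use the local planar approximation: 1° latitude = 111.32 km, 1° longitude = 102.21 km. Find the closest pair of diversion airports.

Pairwise distances:
P2–P6: 28.146 km
P1–P3: 43.975 km
P1–P5: 54.179 km
P3–P4: 57.140 km
P2–P7: 58.204 km
P1–P7: 61.293 km
P3–P7: 73.552 km
P6–P7: 84.174 km
P3–P5: 95.630 km
P5–P7: 99.645 km
P1–P4: 100.996 km
P4–P7: 118.298 km
P1–P2: 119.182 km
P2–P3: 127.803 km
P1–P6: 145.465 km
P3–P6: 149.513 km
P2–P5: 150.403 km
P4–P5: 150.584 km
P2–P4: 161.798 km
P4–P6: 176.861 km
P5–P6: 178.484 km
Closest pair: P2–P6 at 28.146 km.

P2 and P6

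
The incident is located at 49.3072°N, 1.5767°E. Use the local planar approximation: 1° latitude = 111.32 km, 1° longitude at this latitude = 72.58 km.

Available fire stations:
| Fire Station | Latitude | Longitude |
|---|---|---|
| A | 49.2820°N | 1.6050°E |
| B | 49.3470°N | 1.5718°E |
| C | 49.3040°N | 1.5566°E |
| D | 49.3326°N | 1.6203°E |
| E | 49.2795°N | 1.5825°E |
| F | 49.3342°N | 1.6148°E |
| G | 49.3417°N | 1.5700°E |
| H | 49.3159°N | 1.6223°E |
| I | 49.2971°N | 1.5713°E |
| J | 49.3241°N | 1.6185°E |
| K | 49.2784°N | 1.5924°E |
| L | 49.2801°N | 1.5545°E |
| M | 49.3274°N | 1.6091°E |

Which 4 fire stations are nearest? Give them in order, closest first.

Distances from 49.3072°N, 1.5767°E:
A: 3.4768 km
B: 4.4448 km
C: 1.5017 km
D: 4.2437 km
E: 3.1122 km
F: 4.0842 km
G: 3.8712 km
H: 3.4484 km
I: 1.1907 km
J: 3.5698 km
K: 3.4025 km
L: 3.4201 km
M: 3.2537 km
Sorted: I (1.1907 km) < C (1.5017 km) < E (3.1122 km) < M (3.2537 km) < K (3.4025 km) < L (3.4201 km) < …

I, C, E, M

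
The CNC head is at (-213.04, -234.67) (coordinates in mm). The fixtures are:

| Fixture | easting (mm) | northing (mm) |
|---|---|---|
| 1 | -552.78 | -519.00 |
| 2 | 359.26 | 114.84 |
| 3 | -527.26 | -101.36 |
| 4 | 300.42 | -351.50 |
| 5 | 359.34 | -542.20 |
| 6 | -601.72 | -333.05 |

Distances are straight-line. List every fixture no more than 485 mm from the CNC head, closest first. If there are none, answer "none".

3, 6, 1

Distances from (-213.04, -234.67):
1: √((-339.74)² + (-284.33)²) = √(115423.2676 + 80843.5489) = 443.02 mm
2: √((572.30)² + (349.51)²) = √(327527.2900 + 122157.2401) = 670.59 mm
3: √((-314.22)² + (133.31)²) = √(98734.2084 + 17771.5561) = 341.33 mm
4: √((513.46)² + (-116.83)²) = √(263641.1716 + 13649.2489) = 526.58 mm
5: √((572.38)² + (-307.53)²) = √(327618.8644 + 94574.7009) = 649.76 mm
6: √((-388.68)² + (-98.38)²) = √(151072.1424 + 9678.6244) = 400.94 mm
Threshold 485 mm: 3 (341.33 mm), 6 (400.94 mm), 1 (443.02 mm) are within range.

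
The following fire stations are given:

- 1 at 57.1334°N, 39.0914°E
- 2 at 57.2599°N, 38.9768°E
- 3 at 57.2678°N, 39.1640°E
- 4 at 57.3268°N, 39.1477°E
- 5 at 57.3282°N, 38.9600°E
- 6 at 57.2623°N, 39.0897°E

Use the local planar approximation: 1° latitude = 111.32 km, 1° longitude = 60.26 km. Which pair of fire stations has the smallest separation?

Pairwise distances:
3–6: 4.5190 km
3–4: 6.6409 km
2–6: 6.8086 km
2–5: 7.6703 km
4–6: 7.9856 km
5–6: 10.7192 km
4–5: 11.3119 km
2–3: 11.3149 km
2–4: 12.7091 km
3–5: 14.0117 km
1–6: 14.3495 km
1–3: 15.5879 km
1–2: 15.6841 km
1–4: 21.7950 km
1–5: 23.0855 km
Closest pair: 3–6 at 4.5190 km.

3 and 6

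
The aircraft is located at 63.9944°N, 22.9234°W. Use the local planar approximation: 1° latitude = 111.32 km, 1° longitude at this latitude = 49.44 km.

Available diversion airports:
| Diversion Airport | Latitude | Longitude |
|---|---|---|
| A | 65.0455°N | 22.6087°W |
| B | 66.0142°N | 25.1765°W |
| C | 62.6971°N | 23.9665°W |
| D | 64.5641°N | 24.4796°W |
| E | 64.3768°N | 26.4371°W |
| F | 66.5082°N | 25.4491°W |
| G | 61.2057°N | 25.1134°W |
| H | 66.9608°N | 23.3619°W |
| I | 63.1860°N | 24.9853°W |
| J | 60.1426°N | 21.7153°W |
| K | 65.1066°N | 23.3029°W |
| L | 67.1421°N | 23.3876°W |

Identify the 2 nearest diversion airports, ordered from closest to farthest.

D, A

Distances from 63.9944°N, 22.9234°W:
A: √((1.0511·111.32)² + (0.3147·49.44)²) = √(13690.977839 + 242.075262) = 118.0384 km
B: √((2.0198·111.32)² + (-2.2531·49.44)²) = √(50554.885494 + 12408.459265) = 250.9250 km
C: √((-1.2973·111.32)² + (-1.0431·49.44)²) = √(20855.818155 + 2659.554014) = 153.3472 km
D: √((0.5697·111.32)² + (-1.5562·49.44)²) = √(4021.970068 + 5919.537091) = 99.7071 km
E: √((0.3824·111.32)² + (-3.5137·49.44)²) = √(1812.100009 + 30177.710047) = 178.8570 km
F: √((2.5138·111.32)² + (-2.5257·49.44)²) = √(78308.307785 + 15592.668742) = 306.4327 km
G: √((-2.7887·111.32)² + (-2.1900·49.44)²) = √(96371.803998 + 11723.172457) = 328.7780 km
H: √((2.9664·111.32)² + (-0.4385·49.44)²) = √(109045.015925 + 469.998119) = 330.9305 km
I: √((-0.8084·111.32)² + (-2.0619·49.44)²) = √(8098.395919 + 10391.832104) = 135.9788 km
J: √((-3.8518·111.32)² + (1.2081·49.44)²) = √(183854.325968 + 3567.489412) = 432.9224 km
K: √((1.1122·111.32)² + (-0.3795·49.44)²) = √(15328.941852 + 352.030656) = 125.2237 km
L: √((3.1477·111.32)² + (-0.4642·49.44)²) = √(122781.536375 + 526.704703) = 351.1527 km
Sorted: D (99.7071 km) < A (118.0384 km) < K (125.2237 km) < I (135.9788 km) < …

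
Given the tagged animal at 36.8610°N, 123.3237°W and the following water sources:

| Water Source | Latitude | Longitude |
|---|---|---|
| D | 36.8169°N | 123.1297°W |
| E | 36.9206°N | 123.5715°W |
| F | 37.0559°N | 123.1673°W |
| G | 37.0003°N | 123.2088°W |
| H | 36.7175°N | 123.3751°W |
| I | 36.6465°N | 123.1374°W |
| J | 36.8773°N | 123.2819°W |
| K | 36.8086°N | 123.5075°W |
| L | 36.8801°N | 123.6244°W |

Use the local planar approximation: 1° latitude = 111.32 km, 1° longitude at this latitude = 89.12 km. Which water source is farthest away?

I

Distances from 36.8610°N, 123.3237°W:
D: 17.9727 km
E: 23.0590 km
F: 25.7877 km
G: 18.5827 km
H: 16.6182 km
I: 29.0831 km
J: 4.1436 km
K: 17.3879 km
L: 26.8826 km
Maximum: I at 29.0831 km.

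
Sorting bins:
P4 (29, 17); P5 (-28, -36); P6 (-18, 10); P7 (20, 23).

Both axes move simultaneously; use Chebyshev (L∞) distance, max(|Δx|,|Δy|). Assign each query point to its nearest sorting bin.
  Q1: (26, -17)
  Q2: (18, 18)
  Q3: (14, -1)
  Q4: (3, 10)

Q1 at (26, -17):
  P4: max(|3|, |34|) = 34
  P5: max(|-54|, |-19|) = 54
  P6: max(|-44|, |27|) = 44
  P7: max(|-6|, |40|) = 40
  → nearest: P4 (34)
Q2 at (18, 18):
  P4: max(|11|, |-1|) = 11
  P5: max(|-46|, |-54|) = 54
  P6: max(|-36|, |-8|) = 36
  P7: max(|2|, |5|) = 5
  → nearest: P7 (5)
Q3 at (14, -1):
  P4: max(|15|, |18|) = 18
  P5: max(|-42|, |-35|) = 42
  P6: max(|-32|, |11|) = 32
  P7: max(|6|, |24|) = 24
  → nearest: P4 (18)
Q4 at (3, 10):
  P4: max(|26|, |7|) = 26
  P5: max(|-31|, |-46|) = 46
  P6: max(|-21|, |0|) = 21
  P7: max(|17|, |13|) = 17
  → nearest: P7 (17)

Q1→P4; Q2→P7; Q3→P4; Q4→P7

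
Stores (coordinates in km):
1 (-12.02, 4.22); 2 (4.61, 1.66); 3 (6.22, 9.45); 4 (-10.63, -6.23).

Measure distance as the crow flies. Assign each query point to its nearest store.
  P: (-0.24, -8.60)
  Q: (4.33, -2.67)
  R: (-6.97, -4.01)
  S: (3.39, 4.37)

P at (-0.24, -8.60):
  1: √((-11.78)² + (12.82)²) = √(138.7684 + 164.3524) = 17.41 km
  2: √((4.85)² + (10.26)²) = √(23.5225 + 105.2676) = 11.35 km
  3: √((6.46)² + (18.05)²) = √(41.7316 + 325.8025) = 19.17 km
  4: √((-10.39)² + (2.37)²) = √(107.9521 + 5.6169) = 10.66 km
  → nearest: 4 (10.66 km)
Q at (4.33, -2.67):
  1: √((-16.35)² + (6.89)²) = √(267.3225 + 47.4721) = 17.74 km
  2: √((0.28)² + (4.33)²) = √(0.0784 + 18.7489) = 4.34 km
  3: √((1.89)² + (12.12)²) = √(3.5721 + 146.8944) = 12.27 km
  4: √((-14.96)² + (-3.56)²) = √(223.8016 + 12.6736) = 15.38 km
  → nearest: 2 (4.34 km)
R at (-6.97, -4.01):
  1: √((-5.05)² + (8.23)²) = √(25.5025 + 67.7329) = 9.66 km
  2: √((11.58)² + (5.67)²) = √(134.0964 + 32.1489) = 12.89 km
  3: √((13.19)² + (13.46)²) = √(173.9761 + 181.1716) = 18.85 km
  4: √((-3.66)² + (-2.22)²) = √(13.3956 + 4.9284) = 4.28 km
  → nearest: 4 (4.28 km)
S at (3.39, 4.37):
  1: √((-15.41)² + (-0.15)²) = √(237.4681 + 0.0225) = 15.41 km
  2: √((1.22)² + (-2.71)²) = √(1.4884 + 7.3441) = 2.97 km
  3: √((2.83)² + (5.08)²) = √(8.0089 + 25.8064) = 5.82 km
  4: √((-14.02)² + (-10.60)²) = √(196.5604 + 112.3600) = 17.58 km
  → nearest: 2 (2.97 km)

P→4; Q→2; R→4; S→2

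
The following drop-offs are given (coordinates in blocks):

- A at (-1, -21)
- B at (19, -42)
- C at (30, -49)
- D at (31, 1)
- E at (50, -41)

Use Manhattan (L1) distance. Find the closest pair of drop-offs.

Pairwise distances:
B–C: 18 blocks
C–E: 28 blocks
B–E: 32 blocks
A–B: 41 blocks
C–D: 51 blocks
A–D: 54 blocks
B–D: 55 blocks
A–C: 59 blocks
D–E: 61 blocks
A–E: 71 blocks
Closest pair: B–C at 18 blocks.

B and C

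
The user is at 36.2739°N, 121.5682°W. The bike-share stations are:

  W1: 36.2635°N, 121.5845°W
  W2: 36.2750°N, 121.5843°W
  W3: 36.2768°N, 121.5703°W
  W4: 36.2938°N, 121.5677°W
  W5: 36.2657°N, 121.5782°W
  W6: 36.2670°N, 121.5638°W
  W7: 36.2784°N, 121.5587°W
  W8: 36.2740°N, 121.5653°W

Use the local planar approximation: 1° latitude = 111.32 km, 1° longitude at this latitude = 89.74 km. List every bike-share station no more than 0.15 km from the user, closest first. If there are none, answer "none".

none

Distances from 36.2739°N, 121.5682°W:
W1: 1.8655 km
W2: 1.4500 km
W3: 0.3738 km
W4: 2.2157 km
W5: 1.2801 km
W6: 0.8637 km
W7: 0.9888 km
W8: 0.2605 km
Threshold 0.15 km: none within range.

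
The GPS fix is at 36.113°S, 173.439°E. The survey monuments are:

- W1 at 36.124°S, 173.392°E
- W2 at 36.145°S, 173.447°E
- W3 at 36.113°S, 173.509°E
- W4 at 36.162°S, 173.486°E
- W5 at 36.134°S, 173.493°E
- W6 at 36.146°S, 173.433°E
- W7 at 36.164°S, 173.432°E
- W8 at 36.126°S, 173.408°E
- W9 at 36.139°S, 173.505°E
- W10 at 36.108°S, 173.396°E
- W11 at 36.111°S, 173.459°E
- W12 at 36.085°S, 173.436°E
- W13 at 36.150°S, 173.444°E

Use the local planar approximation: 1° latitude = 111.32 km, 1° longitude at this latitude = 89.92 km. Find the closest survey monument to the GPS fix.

Distances from 36.113°S, 173.439°E:
W1: √((-0.011·111.32)² + (-0.047·89.92)²) = √(1.49945 + 17.86110) = 4.400 km
W2: √((-0.032·111.32)² + (0.008·89.92)²) = √(12.68955 + 0.51748) = 3.634 km
W3: √((0.000·111.32)² + (0.070·89.92)²) = √(0.00000 + 39.61947) = 6.294 km
W4: √((-0.049·111.32)² + (0.047·89.92)²) = √(29.75353 + 17.86110) = 6.900 km
W5: √((-0.021·111.32)² + (0.054·89.92)²) = √(5.46493 + 23.57763) = 5.389 km
W6: √((-0.033·111.32)² + (-0.006·89.92)²) = √(13.49504 + 0.29108) = 3.713 km
W7: √((-0.051·111.32)² + (-0.007·89.92)²) = √(32.23196 + 0.39619) = 5.712 km
W8: √((-0.013·111.32)² + (-0.031·89.92)²) = √(2.09427 + 7.77027) = 3.141 km
W9: √((-0.026·111.32)² + (0.066·89.92)²) = √(8.37709 + 35.22090) = 6.603 km
W10: √((0.005·111.32)² + (-0.043·89.92)²) = √(0.30980 + 14.95029) = 3.906 km
W11: √((0.002·111.32)² + (0.020·89.92)²) = √(0.04957 + 3.23424) = 1.812 km
W12: √((0.028·111.32)² + (-0.003·89.92)²) = √(9.71544 + 0.07277) = 3.129 km
W13: √((-0.037·111.32)² + (0.005·89.92)²) = √(16.96484 + 0.20214) = 4.143 km
Minimum: W11 at 1.812 km.

W11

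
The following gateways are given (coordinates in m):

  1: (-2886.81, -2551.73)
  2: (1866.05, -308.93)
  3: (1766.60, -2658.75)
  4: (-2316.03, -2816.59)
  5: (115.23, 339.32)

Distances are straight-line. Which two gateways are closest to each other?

1 and 4

Pairwise distances:
1–2: √((4752.86)² + (2242.80)²) = √(22589678.1796 + 5030151.8400) = 5255.46 m
1–3: √((4653.41)² + (-107.02)²) = √(21654224.6281 + 11453.2804) = 4654.64 m
1–4: √((570.78)² + (-264.86)²) = √(325789.8084 + 70150.8196) = 629.24 m
1–5: √((3002.04)² + (2891.05)²) = √(9012244.1616 + 8358170.1025) = 4167.78 m
2–3: √((-99.45)² + (-2349.82)²) = √(9890.3025 + 5521654.0324) = 2351.92 m
2–4: √((-4182.08)² + (-2507.66)²) = √(17489793.1264 + 6288358.6756) = 4876.28 m
2–5: √((-1750.82)² + (648.25)²) = √(3065370.6724 + 420228.0625) = 1866.98 m
3–4: √((-4082.63)² + (-157.84)²) = √(16667867.7169 + 24913.4656) = 4085.68 m
3–5: √((-1651.37)² + (2998.07)²) = √(2727022.8769 + 8988423.7249) = 3422.78 m
4–5: √((2431.26)² + (3155.91)²) = √(5911025.1876 + 9959767.9281) = 3983.82 m
Closest pair: 1–4 at 629.24 m.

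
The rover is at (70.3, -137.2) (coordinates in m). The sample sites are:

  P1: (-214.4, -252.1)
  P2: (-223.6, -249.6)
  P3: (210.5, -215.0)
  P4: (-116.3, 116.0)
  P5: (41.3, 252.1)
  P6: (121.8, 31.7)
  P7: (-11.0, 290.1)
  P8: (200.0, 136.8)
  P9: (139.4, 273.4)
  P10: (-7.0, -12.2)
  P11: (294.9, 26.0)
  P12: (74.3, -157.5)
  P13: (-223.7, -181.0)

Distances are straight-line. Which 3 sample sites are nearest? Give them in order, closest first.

Distances from (70.3, -137.2):
P1: √((-284.7)² + (-114.9)²) = √(81054.090 + 13202.010) = 307.0 m
P2: √((-293.9)² + (-112.4)²) = √(86377.210 + 12633.760) = 314.7 m
P3: √((140.2)² + (-77.8)²) = √(19656.040 + 6052.840) = 160.3 m
P4: √((-186.6)² + (253.2)²) = √(34819.560 + 64110.240) = 314.5 m
P5: √((-29.0)² + (389.3)²) = √(841.000 + 151554.490) = 390.4 m
P6: √((51.5)² + (168.9)²) = √(2652.250 + 28527.210) = 176.6 m
P7: √((-81.3)² + (427.3)²) = √(6609.690 + 182585.290) = 435.0 m
P8: √((129.7)² + (274.0)²) = √(16822.090 + 75076.000) = 303.1 m
P9: √((69.1)² + (410.6)²) = √(4774.810 + 168592.360) = 416.4 m
P10: √((-77.3)² + (125.0)²) = √(5975.290 + 15625.000) = 147.0 m
P11: √((224.6)² + (163.2)²) = √(50445.160 + 26634.240) = 277.6 m
P12: √((4.0)² + (-20.3)²) = √(16.000 + 412.090) = 20.7 m
P13: √((-294.0)² + (-43.8)²) = √(86436.000 + 1918.440) = 297.2 m
Sorted: P12 (20.7 m) < P10 (147.0 m) < P3 (160.3 m) < P6 (176.6 m) < P11 (277.6 m) < …

P12, P10, P3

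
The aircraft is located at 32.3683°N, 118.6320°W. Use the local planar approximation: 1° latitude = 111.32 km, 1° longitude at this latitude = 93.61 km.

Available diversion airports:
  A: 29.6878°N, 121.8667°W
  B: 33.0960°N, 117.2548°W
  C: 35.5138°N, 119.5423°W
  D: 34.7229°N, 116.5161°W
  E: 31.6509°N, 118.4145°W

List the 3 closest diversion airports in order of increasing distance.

E, B, D

Distances from 32.3683°N, 118.6320°W:
A: 425.1194 km
B: 152.2580 km
C: 360.3765 km
D: 328.5350 km
E: 82.4155 km
Sorted: E (82.4155 km) < B (152.2580 km) < D (328.5350 km) < C (360.3765 km) < A (425.1194 km)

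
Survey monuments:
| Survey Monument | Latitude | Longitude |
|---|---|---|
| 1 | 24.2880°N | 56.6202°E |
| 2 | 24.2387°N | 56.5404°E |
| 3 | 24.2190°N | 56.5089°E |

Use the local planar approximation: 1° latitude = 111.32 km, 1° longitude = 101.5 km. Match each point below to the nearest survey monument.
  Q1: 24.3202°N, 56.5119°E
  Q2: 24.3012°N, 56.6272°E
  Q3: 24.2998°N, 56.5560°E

Q1 at 24.3202°N, 56.5119°E:
  1: √((-0.0322·111.32)² + (0.1083·101.5)²) = √(12.848669 + 120.833957) = 11.5621 km
  2: √((-0.0815·111.32)² + (0.0285·101.5)²) = √(82.311708 + 8.368003) = 9.5226 km
  3: √((-0.1012·111.32)² + (-0.0030·101.5)²) = √(126.913383 + 0.092720) = 11.2697 km
  → nearest: 2 (9.5226 km)
Q2 at 24.3012°N, 56.6272°E:
  1: √((-0.0132·111.32)² + (-0.0070·101.5)²) = √(2.159207 + 0.504810) = 1.6322 km
  2: √((-0.0625·111.32)² + (-0.0868·101.5)²) = √(48.406806 + 77.619624) = 11.2261 km
  3: √((-0.0822·111.32)² + (-0.1183·101.5)²) = √(83.731723 + 144.178856) = 15.0967 km
  → nearest: 1 (1.6322 km)
Q3 at 24.2998°N, 56.5560°E:
  1: √((-0.0118·111.32)² + (0.0642·101.5)²) = √(1.725482 + 42.462166) = 6.6474 km
  2: √((-0.0611·111.32)² + (-0.0156·101.5)²) = √(46.262470 + 2.507156) = 6.9835 km
  3: √((-0.0808·111.32)² + (-0.0471·101.5)²) = √(80.903837 + 22.854614) = 10.1862 km
  → nearest: 1 (6.6474 km)

Q1→2; Q2→1; Q3→1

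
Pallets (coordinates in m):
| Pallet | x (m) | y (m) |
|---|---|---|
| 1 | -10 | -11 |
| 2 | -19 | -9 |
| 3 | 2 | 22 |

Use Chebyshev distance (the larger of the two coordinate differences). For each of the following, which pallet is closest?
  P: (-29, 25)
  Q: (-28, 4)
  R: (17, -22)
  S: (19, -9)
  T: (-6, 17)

P at (-29, 25):
  1: max(|19|, |-36|) = 36 m
  2: max(|10|, |-34|) = 34 m
  3: max(|31|, |-3|) = 31 m
  → nearest: 3 (31 m)
Q at (-28, 4):
  1: max(|18|, |-15|) = 18 m
  2: max(|9|, |-13|) = 13 m
  3: max(|30|, |18|) = 30 m
  → nearest: 2 (13 m)
R at (17, -22):
  1: max(|-27|, |11|) = 27 m
  2: max(|-36|, |13|) = 36 m
  3: max(|-15|, |44|) = 44 m
  → nearest: 1 (27 m)
S at (19, -9):
  1: max(|-29|, |-2|) = 29 m
  2: max(|-38|, |0|) = 38 m
  3: max(|-17|, |31|) = 31 m
  → nearest: 1 (29 m)
T at (-6, 17):
  1: max(|-4|, |-28|) = 28 m
  2: max(|-13|, |-26|) = 26 m
  3: max(|8|, |5|) = 8 m
  → nearest: 3 (8 m)

P→3; Q→2; R→1; S→1; T→3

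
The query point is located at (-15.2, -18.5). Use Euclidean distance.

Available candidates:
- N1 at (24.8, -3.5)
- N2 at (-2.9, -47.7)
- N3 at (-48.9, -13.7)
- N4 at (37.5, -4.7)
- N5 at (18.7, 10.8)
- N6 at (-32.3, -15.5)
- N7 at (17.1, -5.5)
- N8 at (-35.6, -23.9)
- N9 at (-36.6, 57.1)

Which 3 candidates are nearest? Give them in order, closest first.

Distances from (-15.2, -18.5):
N1: √((40.0)² + (15.0)²) = √(1600.000 + 225.000) = 42.7
N2: √((12.3)² + (-29.2)²) = √(151.290 + 852.640) = 31.7
N3: √((-33.7)² + (4.8)²) = √(1135.690 + 23.040) = 34.0
N4: √((52.7)² + (13.8)²) = √(2777.290 + 190.440) = 54.5
N5: √((33.9)² + (29.3)²) = √(1149.210 + 858.490) = 44.8
N6: √((-17.1)² + (3.0)²) = √(292.410 + 9.000) = 17.4
N7: √((32.3)² + (13.0)²) = √(1043.290 + 169.000) = 34.8
N8: √((-20.4)² + (-5.4)²) = √(416.160 + 29.160) = 21.1
N9: √((-21.4)² + (75.6)²) = √(457.960 + 5715.360) = 78.6
Sorted: N6 (17.4) < N8 (21.1) < N2 (31.7) < N3 (34.0) < N7 (34.8) < …

N6, N8, N2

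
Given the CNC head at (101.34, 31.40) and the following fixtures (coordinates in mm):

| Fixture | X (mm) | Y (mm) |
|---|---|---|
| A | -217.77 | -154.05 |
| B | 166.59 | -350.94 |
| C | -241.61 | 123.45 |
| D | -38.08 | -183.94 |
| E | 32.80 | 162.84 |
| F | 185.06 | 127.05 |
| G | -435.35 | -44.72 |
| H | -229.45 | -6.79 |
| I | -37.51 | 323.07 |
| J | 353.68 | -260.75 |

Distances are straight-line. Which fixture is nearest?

F

Distances from (101.34, 31.40):
A: √((-319.11)² + (-185.45)²) = √(101831.1921 + 34391.7025) = 369.08 mm
B: √((65.25)² + (-382.34)²) = √(4257.5625 + 146183.8756) = 387.87 mm
C: √((-342.95)² + (92.05)²) = √(117614.7025 + 8473.2025) = 355.09 mm
D: √((-139.42)² + (-215.34)²) = √(19437.9364 + 46371.3156) = 256.53 mm
E: √((-68.54)² + (131.44)²) = √(4697.7316 + 17276.4736) = 148.24 mm
F: √((83.72)² + (95.65)²) = √(7009.0384 + 9148.9225) = 127.11 mm
G: √((-536.69)² + (-76.12)²) = √(288036.1561 + 5794.2544) = 542.06 mm
H: √((-330.79)² + (-38.19)²) = √(109422.0241 + 1458.4761) = 332.99 mm
I: √((-138.85)² + (291.67)²) = √(19279.3225 + 85071.3889) = 323.03 mm
J: √((252.34)² + (-292.15)²) = √(63675.4756 + 85351.6225) = 386.04 mm
Minimum: F at 127.11 mm.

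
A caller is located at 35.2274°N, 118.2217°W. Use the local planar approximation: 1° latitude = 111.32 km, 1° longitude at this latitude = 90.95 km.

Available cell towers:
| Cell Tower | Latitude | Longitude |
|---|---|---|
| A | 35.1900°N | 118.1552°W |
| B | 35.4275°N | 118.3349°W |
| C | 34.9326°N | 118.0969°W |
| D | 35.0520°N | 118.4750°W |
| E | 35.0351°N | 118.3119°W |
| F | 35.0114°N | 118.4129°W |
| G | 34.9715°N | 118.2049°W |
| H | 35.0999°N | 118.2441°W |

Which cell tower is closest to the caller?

Distances from 35.2274°N, 118.2217°W:
A: 7.3426 km
B: 24.5393 km
C: 34.7246 km
D: 30.1990 km
E: 22.9249 km
F: 29.6744 km
G: 28.5277 km
H: 14.3388 km
Minimum: A at 7.3426 km.

A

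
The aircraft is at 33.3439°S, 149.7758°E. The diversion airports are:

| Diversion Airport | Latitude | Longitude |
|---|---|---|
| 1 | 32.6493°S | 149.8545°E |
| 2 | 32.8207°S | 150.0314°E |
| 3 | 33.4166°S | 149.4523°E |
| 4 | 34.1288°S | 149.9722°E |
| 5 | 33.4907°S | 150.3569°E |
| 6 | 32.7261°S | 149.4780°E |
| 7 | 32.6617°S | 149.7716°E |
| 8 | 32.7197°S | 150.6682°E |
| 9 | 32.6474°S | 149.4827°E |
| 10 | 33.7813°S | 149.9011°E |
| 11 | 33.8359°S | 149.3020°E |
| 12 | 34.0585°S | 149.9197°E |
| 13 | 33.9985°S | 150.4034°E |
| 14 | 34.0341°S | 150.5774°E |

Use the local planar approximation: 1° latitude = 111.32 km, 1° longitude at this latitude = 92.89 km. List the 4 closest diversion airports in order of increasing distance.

Distances from 33.3439°S, 149.7758°E:
1: √((0.6946·111.32)² + (0.0787·92.89)²) = √(5978.826534 + 53.442577) = 77.6677 km
2: √((0.5232·111.32)² + (0.2556·92.89)²) = √(3392.203250 + 563.715044) = 62.8961 km
3: √((-0.0727·111.32)² + (-0.3235·92.89)²) = √(65.496066 + 902.997392) = 31.1206 km
4: √((-0.7849·111.32)² + (0.1964·92.89)²) = √(7634.402508 + 332.828795) = 89.2593 km
5: √((-0.1468·111.32)² + (0.5811·92.89)²) = √(267.053643 + 2913.665399) = 56.3979 km
6: √((0.6178·111.32)² + (-0.2978·92.89)²) = √(4729.793752 + 765.221762) = 74.1284 km
7: √((0.6822·111.32)² + (-0.0042·92.89)²) = √(5767.263914 + 0.152208) = 75.9435 km
8: √((0.6242·111.32)² + (0.8924·92.89)²) = √(4828.296414 + 6871.586993) = 108.1660 km
9: √((0.6965·111.32)² + (-0.2931·92.89)²) = √(6011.580082 + 741.258289) = 82.1757 km
10: √((-0.4374·111.32)² + (0.1253·92.89)²) = √(2370.849318 + 135.469045) = 50.0631 km
11: √((-0.4920·111.32)² + (-0.4738·92.89)²) = √(2999.691558 + 1936.992943) = 70.2615 km
12: √((-0.7146·111.32)² + (0.1439·92.89)²) = √(6328.086676 + 178.673240) = 80.6645 km
13: √((-0.6546·111.32)² + (0.6276·92.89)²) = √(5310.047393 + 3398.629287) = 93.3203 km
14: √((-0.6902·111.32)² + (0.8016·92.89)²) = √(5903.319724 + 5544.384526) = 106.9939 km
Sorted: 3 (31.1206 km) < 10 (50.0631 km) < 5 (56.3979 km) < 2 (62.8961 km) < 11 (70.2615 km) < 6 (74.1284 km) < …

3, 10, 5, 2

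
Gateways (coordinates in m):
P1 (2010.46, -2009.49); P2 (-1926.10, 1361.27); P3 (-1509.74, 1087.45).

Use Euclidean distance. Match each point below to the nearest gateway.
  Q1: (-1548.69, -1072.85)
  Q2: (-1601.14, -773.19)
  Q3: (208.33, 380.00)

Q1→P3; Q2→P3; Q3→P3

Q1 at (-1548.69, -1072.85):
  P1: 3680.33 m
  P2: 2463.20 m
  P3: 2160.65 m
  → nearest: P3 (2160.65 m)
Q2 at (-1601.14, -773.19):
  P1: 3817.34 m
  P2: 2159.06 m
  P3: 1862.88 m
  → nearest: P3 (1862.88 m)
Q3 at (208.33, 380.00):
  P1: 2992.88 m
  P2: 2349.19 m
  P3: 1858.02 m
  → nearest: P3 (1858.02 m)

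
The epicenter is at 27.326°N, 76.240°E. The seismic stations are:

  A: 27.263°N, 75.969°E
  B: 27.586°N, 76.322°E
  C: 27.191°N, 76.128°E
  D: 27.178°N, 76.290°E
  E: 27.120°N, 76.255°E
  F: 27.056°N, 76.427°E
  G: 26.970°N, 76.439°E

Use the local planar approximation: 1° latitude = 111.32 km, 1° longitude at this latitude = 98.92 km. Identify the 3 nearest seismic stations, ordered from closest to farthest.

Distances from 27.326°N, 76.240°E:
A: 27.710 km
B: 30.058 km
C: 18.671 km
D: 17.202 km
E: 22.980 km
F: 35.293 km
G: 44.250 km
Sorted: D (17.202 km) < C (18.671 km) < E (22.980 km) < A (27.710 km) < B (30.058 km) < …

D, C, E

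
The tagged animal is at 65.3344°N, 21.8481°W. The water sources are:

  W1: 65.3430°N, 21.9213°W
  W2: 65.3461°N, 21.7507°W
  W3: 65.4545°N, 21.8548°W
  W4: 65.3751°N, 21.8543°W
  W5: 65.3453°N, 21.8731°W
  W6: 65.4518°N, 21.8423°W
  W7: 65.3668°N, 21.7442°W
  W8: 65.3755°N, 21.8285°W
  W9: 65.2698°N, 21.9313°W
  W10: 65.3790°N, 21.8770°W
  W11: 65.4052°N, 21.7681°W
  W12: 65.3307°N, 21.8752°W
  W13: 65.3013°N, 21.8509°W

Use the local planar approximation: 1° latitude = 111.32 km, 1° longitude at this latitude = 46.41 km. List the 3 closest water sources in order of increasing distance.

Distances from 65.3344°N, 21.8481°W:
W1: 3.5295 km
W2: 4.7042 km
W3: 13.3731 km
W4: 4.5399 km
W5: 1.6788 km
W6: 13.0717 km
W7: 6.0217 km
W8: 4.6648 km
W9: 8.1624 km
W10: 5.1428 km
W11: 8.7122 km
W12: 1.3234 km
W13: 3.6870 km
Sorted: W12 (1.3234 km) < W5 (1.6788 km) < W1 (3.5295 km) < W13 (3.6870 km) < W4 (4.5399 km) < …

W12, W5, W1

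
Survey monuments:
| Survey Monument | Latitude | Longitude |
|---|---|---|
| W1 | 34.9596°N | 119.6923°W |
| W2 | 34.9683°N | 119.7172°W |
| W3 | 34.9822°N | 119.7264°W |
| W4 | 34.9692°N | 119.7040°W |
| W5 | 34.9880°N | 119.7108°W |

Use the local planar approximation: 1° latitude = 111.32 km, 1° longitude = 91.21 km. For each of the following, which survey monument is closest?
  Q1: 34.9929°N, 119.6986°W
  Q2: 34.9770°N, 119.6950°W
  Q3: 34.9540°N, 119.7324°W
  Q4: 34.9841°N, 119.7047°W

Q1 at 34.9929°N, 119.6986°W:
  W1: 3.7512 km
  W2: 3.2214 km
  W3: 2.8015 km
  W4: 2.6839 km
  W5: 1.2393 km
  → nearest: W5 (1.2393 km)
Q2 at 34.9770°N, 119.6950°W:
  W1: 1.9526 km
  W2: 2.2446 km
  W3: 2.9219 km
  W4: 1.1949 km
  W5: 1.8911 km
  → nearest: W4 (1.1949 km)
Q3 at 34.9540°N, 119.7324°W:
  W1: 3.7103 km
  W2: 2.1110 km
  W3: 3.1866 km
  W4: 3.0940 km
  W5: 4.2669 km
  → nearest: W2 (2.1110 km)
Q4 at 34.9841°N, 119.7047°W:
  W1: 2.9526 km
  W2: 2.0961 km
  W3: 1.9905 km
  W4: 1.6599 km
  W5: 0.7057 km
  → nearest: W5 (0.7057 km)

Q1→W5; Q2→W4; Q3→W2; Q4→W5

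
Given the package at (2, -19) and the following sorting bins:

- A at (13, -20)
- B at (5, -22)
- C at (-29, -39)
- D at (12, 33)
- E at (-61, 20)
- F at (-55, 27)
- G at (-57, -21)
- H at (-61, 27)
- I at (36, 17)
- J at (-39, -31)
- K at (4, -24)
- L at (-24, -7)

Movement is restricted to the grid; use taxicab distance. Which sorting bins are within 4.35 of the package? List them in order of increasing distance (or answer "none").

none

Distances from (2, -19):
A: 12
B: 6
C: 51
D: 62
E: 102
F: 103
G: 61
H: 109
I: 70
J: 53
K: 7
L: 38
Threshold 4.35: none within range.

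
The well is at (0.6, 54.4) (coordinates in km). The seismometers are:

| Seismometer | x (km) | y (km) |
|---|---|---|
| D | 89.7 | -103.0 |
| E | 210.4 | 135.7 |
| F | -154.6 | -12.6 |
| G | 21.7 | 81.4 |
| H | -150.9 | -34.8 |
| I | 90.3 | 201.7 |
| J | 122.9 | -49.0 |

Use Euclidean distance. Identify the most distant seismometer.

Distances from (0.6, 54.4):
D: 180.9 km
E: 225.0 km
F: 169.0 km
G: 34.3 km
H: 175.8 km
I: 172.5 km
J: 160.2 km
Maximum: E at 225.0 km.

E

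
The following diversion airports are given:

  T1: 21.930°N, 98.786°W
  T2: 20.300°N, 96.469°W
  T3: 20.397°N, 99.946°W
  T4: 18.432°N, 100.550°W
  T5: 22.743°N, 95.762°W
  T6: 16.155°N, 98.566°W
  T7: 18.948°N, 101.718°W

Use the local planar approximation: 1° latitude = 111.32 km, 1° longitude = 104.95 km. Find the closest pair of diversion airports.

T4 and T7

Pairwise distances:
T1–T2: √((-1.630·111.32)² + (2.317·104.95)²) = √(32924.68314 + 59131.23551) = 303.407 km
T1–T3: √((-1.533·111.32)² + (-1.160·104.95)²) = √(29122.63754 + 14821.11456) = 209.628 km
T1–T4: √((-3.498·111.32)² + (-1.764·104.95)²) = √(151630.30397 + 34273.78337) = 431.166 km
T1–T5: √((0.813·111.32)² + (3.024·104.95)²) = √(8190.82197 + 100722.95521) = 330.021 km
T1–T6: √((-5.775·111.32)² + (0.220·104.95)²) = √(413285.69413 + 533.10192) = 643.287 km
T1–T7: √((-2.982·111.32)² + (-2.932·104.95)²) = √(110194.94527 + 94687.53654) = 452.639 km
T2–T3: √((0.097·111.32)² + (-3.477·104.95)²) = √(116.59767 + 133160.14739) = 365.071 km
T2–T4: √((-1.868·111.32)² + (-4.081·104.95)²) = √(43241.43910 + 183441.70377) = 476.113 km
T2–T5: √((2.443·111.32)² + (0.707·104.95)²) = √(73959.39149 + 5505.58806) = 281.895 km
T2–T6: √((-4.145·111.32)² + (-2.097·104.95)²) = √(212909.70838 + 48435.27242) = 511.219 km
T2–T7: √((-1.352·111.32)² + (-5.249·104.95)²) = √(22651.64666 + 303471.58389) = 571.072 km
T3–T4: √((-1.965·111.32)² + (-0.604·104.95)²) = √(47848.85004 + 4018.26674) = 227.744 km
T3–T5: √((2.346·111.32)² + (4.184·104.95)²) = √(68202.83240 + 192818.29468) = 510.902 km
T3–T6: √((-4.242·111.32)² + (1.380·104.95)²) = √(222991.19951 + 20976.01856) = 493.930 km
T3–T7: √((-1.449·111.32)² + (-1.772·104.95)²) = √(26018.55458 + 34585.36162) = 246.179 km
T4–T5: √((4.311·111.32)² + (4.788·104.95)²) = √(230304.50910 + 252506.85300) = 694.846 km
T4–T6: √((-2.277·111.32)² + (1.984·104.95)²) = √(64249.90007 + 43355.90155) = 328.033 km
T4–T7: √((0.516·111.32)² + (-1.168·104.95)²) = √(3299.48227 + 15026.24866) = 135.373 km
T5–T6: √((-6.588·111.32)² + (-2.804·104.95)²) = √(537840.59206 + 86600.60069) = 790.216 km
T5–T7: √((-3.795·111.32)² + (-5.956·104.95)²) = √(178471.94465 + 390727.75676) = 754.453 km
T6–T7: √((2.793·111.32)² + (-3.152·104.95)²) = √(96669.23165 + 109430.22785) = 453.982 km
Closest pair: T4–T7 at 135.373 km.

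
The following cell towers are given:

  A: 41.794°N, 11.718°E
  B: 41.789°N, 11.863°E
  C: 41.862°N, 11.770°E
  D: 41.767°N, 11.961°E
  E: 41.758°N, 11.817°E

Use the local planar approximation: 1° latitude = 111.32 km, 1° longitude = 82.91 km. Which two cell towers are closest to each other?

Pairwise distances:
A–B: 12.035 km
A–C: 8.711 km
A–D: 20.370 km
A–E: 9.134 km
B–C: 11.202 km
B–D: 8.486 km
B–E: 5.143 km
C–D: 19.042 km
C–E: 12.215 km
D–E: 11.981 km
Closest pair: B–E at 5.143 km.

B and E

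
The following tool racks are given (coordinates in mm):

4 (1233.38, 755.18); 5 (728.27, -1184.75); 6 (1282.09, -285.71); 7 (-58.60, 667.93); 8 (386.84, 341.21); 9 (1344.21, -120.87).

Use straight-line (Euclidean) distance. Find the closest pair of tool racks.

Pairwise distances:
4–5: 2004.61 mm
4–6: 1042.03 mm
4–7: 1294.92 mm
4–8: 942.34 mm
4–9: 883.03 mm
5–6: 1055.93 mm
5–7: 2012.86 mm
5–8: 1563.69 mm
5–9: 1229.32 mm
6–7: 1645.26 mm
6–8: 1092.93 mm
6–9: 176.16 mm
7–8: 552.42 mm
7–9: 1609.37 mm
8–9: 1063.05 mm
Closest pair: 6–9 at 176.16 mm.

6 and 9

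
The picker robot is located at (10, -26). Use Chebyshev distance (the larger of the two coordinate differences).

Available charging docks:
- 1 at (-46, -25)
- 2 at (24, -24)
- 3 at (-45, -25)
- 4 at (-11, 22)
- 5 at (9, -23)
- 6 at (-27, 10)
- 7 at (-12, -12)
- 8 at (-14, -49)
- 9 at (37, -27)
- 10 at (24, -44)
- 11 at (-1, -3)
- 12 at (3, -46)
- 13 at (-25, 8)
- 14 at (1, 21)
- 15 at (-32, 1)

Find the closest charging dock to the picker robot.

5

Distances from (10, -26):
1: max(|-56|, |1|) = 56
2: max(|14|, |2|) = 14
3: max(|-55|, |1|) = 55
4: max(|-21|, |48|) = 48
5: max(|-1|, |3|) = 3
6: max(|-37|, |36|) = 37
7: max(|-22|, |14|) = 22
8: max(|-24|, |-23|) = 24
9: max(|27|, |-1|) = 27
10: max(|14|, |-18|) = 18
11: max(|-11|, |23|) = 23
12: max(|-7|, |-20|) = 20
13: max(|-35|, |34|) = 35
14: max(|-9|, |47|) = 47
15: max(|-42|, |27|) = 42
Minimum: 5 at 3.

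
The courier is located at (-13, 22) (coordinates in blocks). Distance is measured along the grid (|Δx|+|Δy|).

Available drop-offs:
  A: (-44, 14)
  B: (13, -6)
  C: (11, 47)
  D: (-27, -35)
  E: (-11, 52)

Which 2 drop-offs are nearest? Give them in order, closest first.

Distances from (-13, 22):
A: |-31| + |-8| = 31 + 8 = 39 blocks
B: |26| + |-28| = 26 + 28 = 54 blocks
C: |24| + |25| = 24 + 25 = 49 blocks
D: |-14| + |-57| = 14 + 57 = 71 blocks
E: |2| + |30| = 2 + 30 = 32 blocks
Sorted: E (32 blocks) < A (39 blocks) < C (49 blocks) < B (54 blocks) < …

E, A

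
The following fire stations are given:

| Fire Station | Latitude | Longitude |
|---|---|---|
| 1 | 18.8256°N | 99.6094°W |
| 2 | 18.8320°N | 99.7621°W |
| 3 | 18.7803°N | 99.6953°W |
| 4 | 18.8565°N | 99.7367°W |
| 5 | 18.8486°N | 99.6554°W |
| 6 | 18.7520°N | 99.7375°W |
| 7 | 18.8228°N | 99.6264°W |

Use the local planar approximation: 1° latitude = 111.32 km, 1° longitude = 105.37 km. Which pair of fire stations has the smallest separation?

1 and 7

Pairwise distances:
1–7: √((-0.0028·111.32)² + (-0.0170·105.37)²) = √(0.097154 + 3.208720) = 1.8182 km
2–4: √((0.0245·111.32)² + (0.0254·105.37)²) = √(7.438383 + 7.163106) = 3.8212 km
5–7: √((-0.0258·111.32)² + (0.0290·105.37)²) = √(8.248706 + 9.337486) = 4.1936 km
3–6: √((-0.0283·111.32)² + (-0.0422·105.37)²) = √(9.924743 + 19.772376) = 5.4495 km
1–5: √((0.0230·111.32)² + (-0.0460·105.37)²) = √(6.555443 + 23.493603) = 5.4817 km
4–5: √((-0.0079·111.32)² + (0.0813·105.37)²) = √(0.773394 + 73.386310) = 8.6116 km
3–7: √((0.0425·111.32)² + (0.0689·105.37)²) = √(22.383307 + 52.707498) = 8.6655 km
3–5: √((0.0683·111.32)² + (0.0399·105.37)²) = √(57.807981 + 17.675827) = 8.6881 km
2–3: √((-0.0517·111.32)² + (0.0668·105.37)²) = √(33.122833 + 49.543523) = 9.0921 km
2–6: √((-0.0800·111.32)² + (0.0246·105.37)²) = √(79.309711 + 6.718993) = 9.2752 km
3–4: √((0.0762·111.32)² + (-0.0414·105.37)²) = √(71.954231 + 19.029818) = 9.5386 km
1–3: √((-0.0453·111.32)² + (-0.0859·105.37)²) = √(25.429791 + 81.925724) = 10.3613 km
2–5: √((0.0166·111.32)² + (0.1067·105.37)²) = √(3.414779 + 126.404577) = 11.3938 km
4–6: √((-0.1045·111.32)² + (-0.0008·105.37)²) = √(135.325293 + 0.007106) = 11.6332 km
4–7: √((-0.0337·111.32)² + (0.1103·105.37)²) = √(14.073632 + 135.078113) = 12.2128 km
5–6: √((-0.0966·111.32)² + (-0.0821·105.37)²) = √(115.638020 + 74.837673) = 13.8013 km
1–4: √((0.0309·111.32)² + (-0.1273·105.37)²) = √(11.832141 + 179.924692) = 13.8476 km
6–7: √((0.0708·111.32)² + (0.1111·105.37)²) = √(62.117349 + 137.044647) = 14.1125 km
2–7: √((-0.0092·111.32)² + (0.1357·105.37)²) = √(1.048871 + 204.453079) = 14.3353 km
1–6: √((-0.0736·111.32)² + (-0.1281·105.37)²) = √(67.127740 + 182.193223) = 15.7899 km
1–2: √((0.0064·111.32)² + (-0.1527·105.37)²) = √(0.507582 + 258.888068) = 16.1058 km
Closest pair: 1–7 at 1.8182 km.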